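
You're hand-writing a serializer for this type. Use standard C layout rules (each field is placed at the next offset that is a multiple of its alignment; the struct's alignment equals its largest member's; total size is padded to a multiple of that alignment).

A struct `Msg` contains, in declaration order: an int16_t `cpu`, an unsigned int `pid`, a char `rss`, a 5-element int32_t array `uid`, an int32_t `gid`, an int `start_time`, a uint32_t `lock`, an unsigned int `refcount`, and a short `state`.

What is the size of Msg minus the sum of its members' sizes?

cpu at 0 (size 2, align 2) → ends 2
pad 2 to align 4 for pid
pid at 4 (size 4, align 4) → ends 8
rss at 8 (size 1, align 1) → ends 9
pad 3 to align 4 for uid
uid at 12 (size 20, align 4) → ends 32
gid at 32 (size 4, align 4) → ends 36
start_time at 36 (size 4, align 4) → ends 40
lock at 40 (size 4, align 4) → ends 44
refcount at 44 (size 4, align 4) → ends 48
state at 48 (size 2, align 2) → ends 50
tail pad 2 to reach multiple of 4
total 52 bytes, alignment 4
data bytes 45, size 52 → padding 7

7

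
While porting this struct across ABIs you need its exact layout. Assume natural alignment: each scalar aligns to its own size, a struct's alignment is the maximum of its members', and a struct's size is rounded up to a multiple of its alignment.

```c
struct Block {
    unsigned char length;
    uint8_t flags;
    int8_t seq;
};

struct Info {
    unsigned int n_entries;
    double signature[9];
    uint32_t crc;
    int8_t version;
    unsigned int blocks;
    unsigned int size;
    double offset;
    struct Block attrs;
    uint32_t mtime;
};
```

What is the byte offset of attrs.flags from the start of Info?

Block: length at 0 (size 1, align 1) → ends 1; flags at 1 (size 1, align 1) → ends 2; seq at 2 (size 1, align 1) → ends 3; total 3 bytes, alignment 1
n_entries at 0 (size 4, align 4) → ends 4
pad 4 to align 8 for signature
signature at 8 (size 72, align 8) → ends 80
crc at 80 (size 4, align 4) → ends 84
version at 84 (size 1, align 1) → ends 85
pad 3 to align 4 for blocks
blocks at 88 (size 4, align 4) → ends 92
size at 92 (size 4, align 4) → ends 96
offset at 96 (size 8, align 8) → ends 104
attrs at 104 (size 3, align 1) → ends 107
within Block: flags at 1
104 + 1 = 105

105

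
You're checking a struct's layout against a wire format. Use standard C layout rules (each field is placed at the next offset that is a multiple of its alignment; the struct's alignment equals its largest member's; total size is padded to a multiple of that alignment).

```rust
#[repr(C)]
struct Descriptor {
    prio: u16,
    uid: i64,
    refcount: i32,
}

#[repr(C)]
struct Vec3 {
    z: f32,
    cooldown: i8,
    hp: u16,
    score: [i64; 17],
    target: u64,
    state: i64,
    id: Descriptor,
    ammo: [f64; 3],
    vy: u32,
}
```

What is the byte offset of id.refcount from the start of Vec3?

Descriptor: @0: prio [2B, align 2] → 2; +6 pad (align 8); @8: uid [8B, align 8] → 16; @16: refcount [4B, align 4] → 20; +4 tail pad (align 8); size 24, align 8
@0: z [4B, align 4] → 4
@4: cooldown [1B, align 1] → 5
+1 pad (align 2)
@6: hp [2B, align 2] → 8
@8: score [136B, align 8] → 144
@144: target [8B, align 8] → 152
@152: state [8B, align 8] → 160
@160: id [24B, align 8] → 184
within Descriptor: refcount at 16
160 + 16 = 176

176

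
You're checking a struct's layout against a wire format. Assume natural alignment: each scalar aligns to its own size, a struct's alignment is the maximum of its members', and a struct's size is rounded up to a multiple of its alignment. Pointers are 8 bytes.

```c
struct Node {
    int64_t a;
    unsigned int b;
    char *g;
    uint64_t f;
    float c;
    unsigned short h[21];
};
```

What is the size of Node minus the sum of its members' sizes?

a at 0 (size 8, align 8) → ends 8
b at 8 (size 4, align 4) → ends 12
pad 4 to align 8 for g
g at 16 (size 8, align 8) → ends 24
f at 24 (size 8, align 8) → ends 32
c at 32 (size 4, align 4) → ends 36
h at 36 (size 42, align 2) → ends 78
tail pad 2 to reach multiple of 8
total 80 bytes, alignment 8
data bytes 74, size 80 → padding 6

6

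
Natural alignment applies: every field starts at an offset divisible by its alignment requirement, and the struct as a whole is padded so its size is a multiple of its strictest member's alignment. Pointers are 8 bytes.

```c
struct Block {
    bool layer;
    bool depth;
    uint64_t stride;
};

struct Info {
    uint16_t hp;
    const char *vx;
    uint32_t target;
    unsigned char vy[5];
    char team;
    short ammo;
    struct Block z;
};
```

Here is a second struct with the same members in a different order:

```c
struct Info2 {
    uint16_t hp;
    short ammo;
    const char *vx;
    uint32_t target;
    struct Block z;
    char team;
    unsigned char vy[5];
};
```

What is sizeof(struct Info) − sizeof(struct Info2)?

0

Block: @0: layer [1B, align 1] → 1; @1: depth [1B, align 1] → 2; +6 pad (align 8); @8: stride [8B, align 8] → 16; size 16, align 8
@0: hp [2B, align 2] → 2
+6 pad (align 8)
@8: vx [8B, align 8] → 16
@16: target [4B, align 4] → 20
@20: vy [5B, align 1] → 25
@25: team [1B, align 1] → 26
@26: ammo [2B, align 2] → 28
+4 pad (align 8)
@32: z [16B, align 8] → 48
size 48, align 8
— Info2 —
@0: hp [2B, align 2] → 2
@2: ammo [2B, align 2] → 4
+4 pad (align 8)
@8: vx [8B, align 8] → 16
@16: target [4B, align 4] → 20
+4 pad (align 8)
@24: z [16B, align 8] → 40
@40: team [1B, align 1] → 41
@41: vy [5B, align 1] → 46
+2 tail pad (align 8)
size 48, align 8
48 − 48 = 0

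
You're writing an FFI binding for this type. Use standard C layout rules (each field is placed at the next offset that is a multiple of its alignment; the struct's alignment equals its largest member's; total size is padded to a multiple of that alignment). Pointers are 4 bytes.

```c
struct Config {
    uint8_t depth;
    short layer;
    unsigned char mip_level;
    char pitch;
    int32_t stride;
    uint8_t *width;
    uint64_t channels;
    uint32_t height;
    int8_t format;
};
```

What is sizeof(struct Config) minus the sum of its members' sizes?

depth at 0 (size 1, align 1) → ends 1
pad 1 to align 2 for layer
layer at 2 (size 2, align 2) → ends 4
mip_level at 4 (size 1, align 1) → ends 5
pitch at 5 (size 1, align 1) → ends 6
pad 2 to align 4 for stride
stride at 8 (size 4, align 4) → ends 12
width at 12 (size 4, align 4) → ends 16
channels at 16 (size 8, align 8) → ends 24
height at 24 (size 4, align 4) → ends 28
format at 28 (size 1, align 1) → ends 29
tail pad 3 to reach multiple of 8
total 32 bytes, alignment 8
data bytes 26, size 32 → padding 6

6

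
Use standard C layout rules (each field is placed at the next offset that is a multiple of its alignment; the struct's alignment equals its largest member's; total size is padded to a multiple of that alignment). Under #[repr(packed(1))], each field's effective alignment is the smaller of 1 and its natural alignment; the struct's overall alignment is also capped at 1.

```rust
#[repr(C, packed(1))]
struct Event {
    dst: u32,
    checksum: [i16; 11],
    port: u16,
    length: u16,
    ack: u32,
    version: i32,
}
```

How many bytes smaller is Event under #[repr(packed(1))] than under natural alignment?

2

natural layout:
  dst at 0 (size 4, align 4) → ends 4
  checksum at 4 (size 22, align 2) → ends 26
  port at 26 (size 2, align 2) → ends 28
  length at 28 (size 2, align 2) → ends 30
  pad 2 to align 4 for ack
  ack at 32 (size 4, align 4) → ends 36
  version at 36 (size 4, align 4) → ends 40
  total 40 bytes, alignment 4
packed(1) layout:
  dst at 0 (size 4, align 1) → ends 4
  checksum at 4 (size 22, align 1) → ends 26
  port at 26 (size 2, align 1) → ends 28
  length at 28 (size 2, align 1) → ends 30
  ack at 30 (size 4, align 1) → ends 34
  version at 34 (size 4, align 1) → ends 38
  total 38 bytes, alignment 1
40 − 38 = 2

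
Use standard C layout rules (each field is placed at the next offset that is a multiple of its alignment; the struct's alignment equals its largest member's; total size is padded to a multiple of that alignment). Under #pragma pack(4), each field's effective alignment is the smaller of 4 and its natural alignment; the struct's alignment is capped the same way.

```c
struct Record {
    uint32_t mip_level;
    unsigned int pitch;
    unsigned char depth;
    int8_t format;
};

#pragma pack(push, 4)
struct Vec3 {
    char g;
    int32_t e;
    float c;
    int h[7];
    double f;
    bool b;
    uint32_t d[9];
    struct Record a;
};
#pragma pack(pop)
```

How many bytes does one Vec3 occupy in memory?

Record: @0: mip_level [4B, align 4] → 4; @4: pitch [4B, align 4] → 8; @8: depth [1B, align 1] → 9; @9: format [1B, align 1] → 10; +2 tail pad (align 4); size 12, align 4
@0: g [1B, align 1] → 1
+3 pad (align 4)
@4: e [4B, align 4] → 8
@8: c [4B, align 4] → 12
@12: h [28B, align 4] → 40
@40: f [8B, align 4] → 48
@48: b [1B, align 1] → 49
+3 pad (align 4)
@52: d [36B, align 4] → 88
@88: a [12B, align 4] → 100
size 100, align 4

100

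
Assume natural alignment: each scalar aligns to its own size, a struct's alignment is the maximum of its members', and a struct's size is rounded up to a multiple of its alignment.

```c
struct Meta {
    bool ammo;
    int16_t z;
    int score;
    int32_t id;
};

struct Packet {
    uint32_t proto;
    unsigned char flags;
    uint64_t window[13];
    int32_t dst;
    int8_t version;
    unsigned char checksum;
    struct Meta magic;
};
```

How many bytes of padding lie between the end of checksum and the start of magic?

2

Meta: ammo at 0 (size 1, align 1) → ends 1; pad 1 to align 2 for z; z at 2 (size 2, align 2) → ends 4; score at 4 (size 4, align 4) → ends 8; id at 8 (size 4, align 4) → ends 12; total 12 bytes, alignment 4
proto at 0 (size 4, align 4) → ends 4
flags at 4 (size 1, align 1) → ends 5
pad 3 to align 8 for window
window at 8 (size 104, align 8) → ends 112
dst at 112 (size 4, align 4) → ends 116
version at 116 (size 1, align 1) → ends 117
checksum at 117 (size 1, align 1) → ends 118
pad 2 to align 4 for magic
magic at 120 (size 12, align 4) → ends 132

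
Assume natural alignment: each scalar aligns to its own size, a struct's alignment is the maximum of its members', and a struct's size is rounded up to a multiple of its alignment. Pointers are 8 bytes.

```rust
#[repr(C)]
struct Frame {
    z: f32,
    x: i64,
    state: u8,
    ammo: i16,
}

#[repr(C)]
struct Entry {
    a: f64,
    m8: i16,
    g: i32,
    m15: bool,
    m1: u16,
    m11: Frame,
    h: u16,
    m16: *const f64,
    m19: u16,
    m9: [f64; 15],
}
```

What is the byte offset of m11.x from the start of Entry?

32

Frame: z at 0 (size 4, align 4) → ends 4; pad 4 to align 8 for x; x at 8 (size 8, align 8) → ends 16; state at 16 (size 1, align 1) → ends 17; pad 1 to align 2 for ammo; ammo at 18 (size 2, align 2) → ends 20; tail pad 4 to reach multiple of 8; total 24 bytes, alignment 8
a at 0 (size 8, align 8) → ends 8
m8 at 8 (size 2, align 2) → ends 10
pad 2 to align 4 for g
g at 12 (size 4, align 4) → ends 16
m15 at 16 (size 1, align 1) → ends 17
pad 1 to align 2 for m1
m1 at 18 (size 2, align 2) → ends 20
pad 4 to align 8 for m11
m11 at 24 (size 24, align 8) → ends 48
within Frame: x at 8
24 + 8 = 32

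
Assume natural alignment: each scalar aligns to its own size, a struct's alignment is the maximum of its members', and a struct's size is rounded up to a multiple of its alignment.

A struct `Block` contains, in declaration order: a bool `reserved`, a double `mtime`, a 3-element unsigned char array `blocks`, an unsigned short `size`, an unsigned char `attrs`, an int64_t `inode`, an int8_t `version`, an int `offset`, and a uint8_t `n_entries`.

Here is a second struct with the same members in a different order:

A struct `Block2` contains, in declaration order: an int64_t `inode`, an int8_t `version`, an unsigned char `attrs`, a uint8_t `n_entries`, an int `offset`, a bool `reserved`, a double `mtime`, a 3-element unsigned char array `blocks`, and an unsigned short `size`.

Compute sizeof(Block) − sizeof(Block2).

8

@0: reserved [1B, align 1] → 1
+7 pad (align 8)
@8: mtime [8B, align 8] → 16
@16: blocks [3B, align 1] → 19
+1 pad (align 2)
@20: size [2B, align 2] → 22
@22: attrs [1B, align 1] → 23
+1 pad (align 8)
@24: inode [8B, align 8] → 32
@32: version [1B, align 1] → 33
+3 pad (align 4)
@36: offset [4B, align 4] → 40
@40: n_entries [1B, align 1] → 41
+7 tail pad (align 8)
size 48, align 8
— Block2 —
@0: inode [8B, align 8] → 8
@8: version [1B, align 1] → 9
@9: attrs [1B, align 1] → 10
@10: n_entries [1B, align 1] → 11
+1 pad (align 4)
@12: offset [4B, align 4] → 16
@16: reserved [1B, align 1] → 17
+7 pad (align 8)
@24: mtime [8B, align 8] → 32
@32: blocks [3B, align 1] → 35
+1 pad (align 2)
@36: size [2B, align 2] → 38
+2 tail pad (align 8)
size 40, align 8
48 − 40 = 8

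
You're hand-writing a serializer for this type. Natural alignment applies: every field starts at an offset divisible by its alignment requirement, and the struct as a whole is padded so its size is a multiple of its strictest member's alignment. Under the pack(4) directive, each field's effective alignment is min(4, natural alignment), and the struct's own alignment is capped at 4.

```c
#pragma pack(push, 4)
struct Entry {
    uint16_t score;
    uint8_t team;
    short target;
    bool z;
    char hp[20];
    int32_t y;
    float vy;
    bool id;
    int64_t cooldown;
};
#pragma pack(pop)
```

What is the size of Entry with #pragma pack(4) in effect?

48

0..2  score  (2B, 2-aligned)
2..3  team  (1B, 1-aligned)
3..4  -- padding (1B)
4..6  target  (2B, 2-aligned)
6..7  z  (1B, 1-aligned)
7..27  hp  (20B, 1-aligned)
27..28  -- padding (1B)
28..32  y  (4B, 4-aligned)
32..36  vy  (4B, 4-aligned)
36..37  id  (1B, 1-aligned)
37..40  -- padding (3B)
40..48  cooldown  (8B, 4-aligned)
sizeof = 48, alignof = 4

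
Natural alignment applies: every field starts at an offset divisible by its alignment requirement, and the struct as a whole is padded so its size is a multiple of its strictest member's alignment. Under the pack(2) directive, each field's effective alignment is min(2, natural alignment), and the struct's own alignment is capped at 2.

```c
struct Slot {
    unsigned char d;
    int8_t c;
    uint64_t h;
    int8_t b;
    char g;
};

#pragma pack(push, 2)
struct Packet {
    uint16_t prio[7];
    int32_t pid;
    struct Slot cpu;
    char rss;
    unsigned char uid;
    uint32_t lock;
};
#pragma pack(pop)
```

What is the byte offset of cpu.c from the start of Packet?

19

Slot: 0..1  d  (1B, 1-aligned); 1..2  c  (1B, 1-aligned); 2..8  -- padding (6B); 8..16  h  (8B, 8-aligned); 16..17  b  (1B, 1-aligned); 17..18  g  (1B, 1-aligned); 18..24  -- tail padding (6B); sizeof = 24, alignof = 8
0..14  prio  (14B, 2-aligned)
14..18  pid  (4B, 2-aligned)
18..42  cpu  (24B, 2-aligned)
within Slot: c at 1
18 + 1 = 19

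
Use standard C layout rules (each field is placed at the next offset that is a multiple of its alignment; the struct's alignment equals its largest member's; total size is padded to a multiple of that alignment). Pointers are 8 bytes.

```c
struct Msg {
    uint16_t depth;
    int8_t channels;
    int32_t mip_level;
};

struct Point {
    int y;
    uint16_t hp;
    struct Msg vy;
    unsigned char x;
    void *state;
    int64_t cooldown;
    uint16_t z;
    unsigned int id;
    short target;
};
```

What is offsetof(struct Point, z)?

Msg: @0: depth [2B, align 2] → 2; @2: channels [1B, align 1] → 3; +1 pad (align 4); @4: mip_level [4B, align 4] → 8; size 8, align 4
@0: y [4B, align 4] → 4
@4: hp [2B, align 2] → 6
+2 pad (align 4)
@8: vy [8B, align 4] → 16
@16: x [1B, align 1] → 17
+7 pad (align 8)
@24: state [8B, align 8] → 32
@32: cooldown [8B, align 8] → 40
@40: z [2B, align 2] → 42

40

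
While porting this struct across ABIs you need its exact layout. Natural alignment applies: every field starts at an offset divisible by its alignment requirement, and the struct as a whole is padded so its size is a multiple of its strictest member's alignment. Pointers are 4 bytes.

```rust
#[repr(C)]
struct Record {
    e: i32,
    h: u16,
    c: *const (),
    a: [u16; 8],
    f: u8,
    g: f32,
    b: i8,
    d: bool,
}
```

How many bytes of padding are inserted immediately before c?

2

0..4  e  (4B, 4-aligned)
4..6  h  (2B, 2-aligned)
6..8  -- padding (2B)
8..12  c  (4B, 4-aligned)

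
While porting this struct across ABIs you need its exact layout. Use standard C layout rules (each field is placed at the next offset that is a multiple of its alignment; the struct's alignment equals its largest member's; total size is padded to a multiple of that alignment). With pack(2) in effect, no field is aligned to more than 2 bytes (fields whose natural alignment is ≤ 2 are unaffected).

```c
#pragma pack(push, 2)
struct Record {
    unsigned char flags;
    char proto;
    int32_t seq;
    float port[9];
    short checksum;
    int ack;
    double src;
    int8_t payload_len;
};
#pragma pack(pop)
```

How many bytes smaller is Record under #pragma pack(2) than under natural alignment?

14

natural layout:
  flags at 0 (size 1, align 1) → ends 1
  proto at 1 (size 1, align 1) → ends 2
  pad 2 to align 4 for seq
  seq at 4 (size 4, align 4) → ends 8
  port at 8 (size 36, align 4) → ends 44
  checksum at 44 (size 2, align 2) → ends 46
  pad 2 to align 4 for ack
  ack at 48 (size 4, align 4) → ends 52
  pad 4 to align 8 for src
  src at 56 (size 8, align 8) → ends 64
  payload_len at 64 (size 1, align 1) → ends 65
  tail pad 7 to reach multiple of 8
  total 72 bytes, alignment 8
packed(2) layout:
  flags at 0 (size 1, align 1) → ends 1
  proto at 1 (size 1, align 1) → ends 2
  seq at 2 (size 4, align 2) → ends 6
  port at 6 (size 36, align 2) → ends 42
  checksum at 42 (size 2, align 2) → ends 44
  ack at 44 (size 4, align 2) → ends 48
  src at 48 (size 8, align 2) → ends 56
  payload_len at 56 (size 1, align 1) → ends 57
  tail pad 1 to reach multiple of 2
  total 58 bytes, alignment 2
72 − 58 = 14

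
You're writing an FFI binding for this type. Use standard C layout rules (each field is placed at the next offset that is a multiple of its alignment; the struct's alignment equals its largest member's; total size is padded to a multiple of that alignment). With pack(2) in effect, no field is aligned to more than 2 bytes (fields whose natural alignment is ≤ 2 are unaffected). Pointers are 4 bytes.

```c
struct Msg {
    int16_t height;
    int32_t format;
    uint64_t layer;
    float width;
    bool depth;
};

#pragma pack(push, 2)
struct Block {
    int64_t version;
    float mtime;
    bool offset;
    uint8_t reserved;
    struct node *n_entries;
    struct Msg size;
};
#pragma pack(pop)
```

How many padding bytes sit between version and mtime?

Msg: height at 0 (size 2, align 2) → ends 2; pad 2 to align 4 for format; format at 4 (size 4, align 4) → ends 8; layer at 8 (size 8, align 8) → ends 16; width at 16 (size 4, align 4) → ends 20; depth at 20 (size 1, align 1) → ends 21; tail pad 3 to reach multiple of 8; total 24 bytes, alignment 8
version at 0 (size 8, align 2) → ends 8
mtime at 8 (size 4, align 2) → ends 12

0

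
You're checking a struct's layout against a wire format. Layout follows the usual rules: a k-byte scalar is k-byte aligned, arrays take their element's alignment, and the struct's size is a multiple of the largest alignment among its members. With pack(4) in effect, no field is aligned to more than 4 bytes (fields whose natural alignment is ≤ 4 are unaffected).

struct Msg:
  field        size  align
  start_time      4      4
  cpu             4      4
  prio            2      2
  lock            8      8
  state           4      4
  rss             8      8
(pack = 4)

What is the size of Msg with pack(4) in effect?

32

start_time at 0 (size 4, align 4) → ends 4
cpu at 4 (size 4, align 4) → ends 8
prio at 8 (size 2, align 2) → ends 10
pad 2 to align 4 for lock
lock at 12 (size 8, align 4) → ends 20
state at 20 (size 4, align 4) → ends 24
rss at 24 (size 8, align 4) → ends 32
total 32 bytes, alignment 4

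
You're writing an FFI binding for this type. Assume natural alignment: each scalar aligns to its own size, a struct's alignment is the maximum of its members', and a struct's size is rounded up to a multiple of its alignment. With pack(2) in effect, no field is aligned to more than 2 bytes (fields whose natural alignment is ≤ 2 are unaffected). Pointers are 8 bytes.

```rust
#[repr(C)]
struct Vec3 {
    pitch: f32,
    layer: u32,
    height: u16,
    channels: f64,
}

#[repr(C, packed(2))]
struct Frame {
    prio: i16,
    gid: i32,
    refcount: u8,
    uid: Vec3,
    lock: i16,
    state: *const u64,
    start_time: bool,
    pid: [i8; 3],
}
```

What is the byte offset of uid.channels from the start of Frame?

Vec3: pitch at 0 (size 4, align 4) → ends 4; layer at 4 (size 4, align 4) → ends 8; height at 8 (size 2, align 2) → ends 10; pad 6 to align 8 for channels; channels at 16 (size 8, align 8) → ends 24; total 24 bytes, alignment 8
prio at 0 (size 2, align 2) → ends 2
gid at 2 (size 4, align 2) → ends 6
refcount at 6 (size 1, align 1) → ends 7
pad 1 to align 2 for uid
uid at 8 (size 24, align 2) → ends 32
within Vec3: channels at 16
8 + 16 = 24

24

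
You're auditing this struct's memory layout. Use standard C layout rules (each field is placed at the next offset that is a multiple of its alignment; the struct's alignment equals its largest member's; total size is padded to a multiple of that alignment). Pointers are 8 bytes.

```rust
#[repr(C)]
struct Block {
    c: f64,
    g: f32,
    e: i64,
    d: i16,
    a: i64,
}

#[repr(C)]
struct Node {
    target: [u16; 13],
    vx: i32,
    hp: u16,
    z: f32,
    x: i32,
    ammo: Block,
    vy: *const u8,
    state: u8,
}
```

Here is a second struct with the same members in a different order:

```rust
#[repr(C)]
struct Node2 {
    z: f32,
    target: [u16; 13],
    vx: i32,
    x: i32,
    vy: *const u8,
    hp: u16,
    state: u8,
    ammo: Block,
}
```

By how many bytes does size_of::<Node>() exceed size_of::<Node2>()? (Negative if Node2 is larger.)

8

Block: @0: c [8B, align 8] → 8; @8: g [4B, align 4] → 12; +4 pad (align 8); @16: e [8B, align 8] → 24; @24: d [2B, align 2] → 26; +6 pad (align 8); @32: a [8B, align 8] → 40; size 40, align 8
@0: target [26B, align 2] → 26
+2 pad (align 4)
@28: vx [4B, align 4] → 32
@32: hp [2B, align 2] → 34
+2 pad (align 4)
@36: z [4B, align 4] → 40
@40: x [4B, align 4] → 44
+4 pad (align 8)
@48: ammo [40B, align 8] → 88
@88: vy [8B, align 8] → 96
@96: state [1B, align 1] → 97
+7 tail pad (align 8)
size 104, align 8
— Node2 —
@0: z [4B, align 4] → 4
@4: target [26B, align 2] → 30
+2 pad (align 4)
@32: vx [4B, align 4] → 36
@36: x [4B, align 4] → 40
@40: vy [8B, align 8] → 48
@48: hp [2B, align 2] → 50
@50: state [1B, align 1] → 51
+5 pad (align 8)
@56: ammo [40B, align 8] → 96
size 96, align 8
104 − 96 = 8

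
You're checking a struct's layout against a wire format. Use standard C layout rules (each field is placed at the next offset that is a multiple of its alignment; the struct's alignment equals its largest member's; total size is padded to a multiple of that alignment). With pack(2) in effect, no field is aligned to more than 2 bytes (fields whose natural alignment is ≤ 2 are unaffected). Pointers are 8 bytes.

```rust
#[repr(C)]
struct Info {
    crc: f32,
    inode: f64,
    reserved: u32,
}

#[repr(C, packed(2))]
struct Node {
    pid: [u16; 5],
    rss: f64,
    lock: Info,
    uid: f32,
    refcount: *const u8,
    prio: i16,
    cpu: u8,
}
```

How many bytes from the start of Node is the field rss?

10

Info: @0: crc [4B, align 4] → 4; +4 pad (align 8); @8: inode [8B, align 8] → 16; @16: reserved [4B, align 4] → 20; +4 tail pad (align 8); size 24, align 8
@0: pid [10B, align 2] → 10
@10: rss [8B, align 2] → 18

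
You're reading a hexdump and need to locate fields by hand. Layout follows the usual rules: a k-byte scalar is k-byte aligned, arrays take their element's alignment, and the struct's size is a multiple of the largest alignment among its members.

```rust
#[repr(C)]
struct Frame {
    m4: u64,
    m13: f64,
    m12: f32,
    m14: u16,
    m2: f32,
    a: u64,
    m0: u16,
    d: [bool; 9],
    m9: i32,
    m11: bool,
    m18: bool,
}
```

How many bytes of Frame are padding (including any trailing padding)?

13

m4 at 0 (size 8, align 8) → ends 8
m13 at 8 (size 8, align 8) → ends 16
m12 at 16 (size 4, align 4) → ends 20
m14 at 20 (size 2, align 2) → ends 22
pad 2 to align 4 for m2
m2 at 24 (size 4, align 4) → ends 28
pad 4 to align 8 for a
a at 32 (size 8, align 8) → ends 40
m0 at 40 (size 2, align 2) → ends 42
d at 42 (size 9, align 1) → ends 51
pad 1 to align 4 for m9
m9 at 52 (size 4, align 4) → ends 56
m11 at 56 (size 1, align 1) → ends 57
m18 at 57 (size 1, align 1) → ends 58
tail pad 6 to reach multiple of 8
total 64 bytes, alignment 8
data bytes 51, size 64 → padding 13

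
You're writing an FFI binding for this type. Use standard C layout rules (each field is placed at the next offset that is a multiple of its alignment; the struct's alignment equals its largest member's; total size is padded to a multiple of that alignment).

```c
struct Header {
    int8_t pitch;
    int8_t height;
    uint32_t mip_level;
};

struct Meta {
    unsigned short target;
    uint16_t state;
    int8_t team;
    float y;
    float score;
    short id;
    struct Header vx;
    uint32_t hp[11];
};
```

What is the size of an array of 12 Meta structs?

864

Header: pitch at 0 (size 1, align 1) → ends 1; height at 1 (size 1, align 1) → ends 2; pad 2 to align 4 for mip_level; mip_level at 4 (size 4, align 4) → ends 8; total 8 bytes, alignment 4
target at 0 (size 2, align 2) → ends 2
state at 2 (size 2, align 2) → ends 4
team at 4 (size 1, align 1) → ends 5
pad 3 to align 4 for y
y at 8 (size 4, align 4) → ends 12
score at 12 (size 4, align 4) → ends 16
id at 16 (size 2, align 2) → ends 18
pad 2 to align 4 for vx
vx at 20 (size 8, align 4) → ends 28
hp at 28 (size 44, align 4) → ends 72
total 72 bytes, alignment 4
array of 12: 12 × 72 = 864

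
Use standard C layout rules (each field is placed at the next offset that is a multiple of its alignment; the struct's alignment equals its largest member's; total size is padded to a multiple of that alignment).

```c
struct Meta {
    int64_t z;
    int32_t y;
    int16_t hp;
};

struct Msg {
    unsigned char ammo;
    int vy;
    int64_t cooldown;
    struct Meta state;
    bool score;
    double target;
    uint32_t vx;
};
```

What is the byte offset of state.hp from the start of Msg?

28

Meta: @0: z [8B, align 8] → 8; @8: y [4B, align 4] → 12; @12: hp [2B, align 2] → 14; +2 tail pad (align 8); size 16, align 8
@0: ammo [1B, align 1] → 1
+3 pad (align 4)
@4: vy [4B, align 4] → 8
@8: cooldown [8B, align 8] → 16
@16: state [16B, align 8] → 32
within Meta: hp at 12
16 + 12 = 28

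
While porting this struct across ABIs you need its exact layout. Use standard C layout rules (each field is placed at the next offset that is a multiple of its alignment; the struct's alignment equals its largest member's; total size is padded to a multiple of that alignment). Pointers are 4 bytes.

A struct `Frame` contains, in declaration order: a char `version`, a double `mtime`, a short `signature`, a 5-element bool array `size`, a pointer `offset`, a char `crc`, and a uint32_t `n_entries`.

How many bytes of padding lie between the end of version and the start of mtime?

0..1  version  (1B, 1-aligned)
1..8  -- padding (7B)
8..16  mtime  (8B, 8-aligned)

7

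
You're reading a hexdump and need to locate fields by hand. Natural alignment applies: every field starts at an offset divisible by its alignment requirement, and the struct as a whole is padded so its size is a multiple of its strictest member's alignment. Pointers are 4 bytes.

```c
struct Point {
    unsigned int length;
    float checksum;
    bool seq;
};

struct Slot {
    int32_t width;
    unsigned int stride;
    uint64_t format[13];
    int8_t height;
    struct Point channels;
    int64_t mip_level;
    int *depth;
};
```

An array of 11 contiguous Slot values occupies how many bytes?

1584

Point: @0: length [4B, align 4] → 4; @4: checksum [4B, align 4] → 8; @8: seq [1B, align 1] → 9; +3 tail pad (align 4); size 12, align 4
@0: width [4B, align 4] → 4
@4: stride [4B, align 4] → 8
@8: format [104B, align 8] → 112
@112: height [1B, align 1] → 113
+3 pad (align 4)
@116: channels [12B, align 4] → 128
@128: mip_level [8B, align 8] → 136
@136: depth [4B, align 4] → 140
+4 tail pad (align 8)
size 144, align 8
array of 11: 11 × 144 = 1584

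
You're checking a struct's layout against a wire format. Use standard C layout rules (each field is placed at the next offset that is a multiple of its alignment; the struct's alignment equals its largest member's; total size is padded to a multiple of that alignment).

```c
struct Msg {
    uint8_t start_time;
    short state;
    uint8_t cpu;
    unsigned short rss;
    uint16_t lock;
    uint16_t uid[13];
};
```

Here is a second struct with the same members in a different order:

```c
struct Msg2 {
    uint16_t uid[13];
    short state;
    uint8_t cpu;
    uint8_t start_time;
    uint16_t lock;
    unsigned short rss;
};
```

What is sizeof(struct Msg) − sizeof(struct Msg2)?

0..1  start_time  (1B, 1-aligned)
1..2  -- padding (1B)
2..4  state  (2B, 2-aligned)
4..5  cpu  (1B, 1-aligned)
5..6  -- padding (1B)
6..8  rss  (2B, 2-aligned)
8..10  lock  (2B, 2-aligned)
10..36  uid  (26B, 2-aligned)
sizeof = 36, alignof = 2
— Msg2 —
0..26  uid  (26B, 2-aligned)
26..28  state  (2B, 2-aligned)
28..29  cpu  (1B, 1-aligned)
29..30  start_time  (1B, 1-aligned)
30..32  lock  (2B, 2-aligned)
32..34  rss  (2B, 2-aligned)
sizeof = 34, alignof = 2
36 − 34 = 2

2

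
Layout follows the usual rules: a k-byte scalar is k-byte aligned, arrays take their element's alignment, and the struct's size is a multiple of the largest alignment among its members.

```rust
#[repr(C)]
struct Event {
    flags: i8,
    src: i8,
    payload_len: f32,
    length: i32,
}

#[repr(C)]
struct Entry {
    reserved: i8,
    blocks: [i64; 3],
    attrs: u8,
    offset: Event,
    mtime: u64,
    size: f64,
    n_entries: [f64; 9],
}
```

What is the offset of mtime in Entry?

Event: 0..1  flags  (1B, 1-aligned); 1..2  src  (1B, 1-aligned); 2..4  -- padding (2B); 4..8  payload_len  (4B, 4-aligned); 8..12  length  (4B, 4-aligned); sizeof = 12, alignof = 4
0..1  reserved  (1B, 1-aligned)
1..8  -- padding (7B)
8..32  blocks  (24B, 8-aligned)
32..33  attrs  (1B, 1-aligned)
33..36  -- padding (3B)
36..48  offset  (12B, 4-aligned)
48..56  mtime  (8B, 8-aligned)

48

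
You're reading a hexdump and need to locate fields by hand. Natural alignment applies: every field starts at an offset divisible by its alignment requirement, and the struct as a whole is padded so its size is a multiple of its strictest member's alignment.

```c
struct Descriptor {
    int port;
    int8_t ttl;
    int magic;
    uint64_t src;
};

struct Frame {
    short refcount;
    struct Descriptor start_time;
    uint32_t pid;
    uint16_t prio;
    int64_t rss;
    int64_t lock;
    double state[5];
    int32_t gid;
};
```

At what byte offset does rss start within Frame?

Descriptor: port at 0 (size 4, align 4) → ends 4; ttl at 4 (size 1, align 1) → ends 5; pad 3 to align 4 for magic; magic at 8 (size 4, align 4) → ends 12; pad 4 to align 8 for src; src at 16 (size 8, align 8) → ends 24; total 24 bytes, alignment 8
refcount at 0 (size 2, align 2) → ends 2
pad 6 to align 8 for start_time
start_time at 8 (size 24, align 8) → ends 32
pid at 32 (size 4, align 4) → ends 36
prio at 36 (size 2, align 2) → ends 38
pad 2 to align 8 for rss
rss at 40 (size 8, align 8) → ends 48

40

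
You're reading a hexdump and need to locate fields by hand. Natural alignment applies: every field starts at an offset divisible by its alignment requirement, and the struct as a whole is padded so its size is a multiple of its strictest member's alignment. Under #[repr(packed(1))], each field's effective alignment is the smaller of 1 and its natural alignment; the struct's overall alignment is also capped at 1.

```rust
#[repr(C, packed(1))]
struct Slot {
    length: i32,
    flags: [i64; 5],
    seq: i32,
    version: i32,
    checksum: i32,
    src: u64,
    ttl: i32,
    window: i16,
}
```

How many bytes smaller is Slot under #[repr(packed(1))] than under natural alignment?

natural layout:
  @0: length [4B, align 4] → 4
  +4 pad (align 8)
  @8: flags [40B, align 8] → 48
  @48: seq [4B, align 4] → 52
  @52: version [4B, align 4] → 56
  @56: checksum [4B, align 4] → 60
  +4 pad (align 8)
  @64: src [8B, align 8] → 72
  @72: ttl [4B, align 4] → 76
  @76: window [2B, align 2] → 78
  +2 tail pad (align 8)
  size 80, align 8
packed(1) layout:
  @0: length [4B, align 1] → 4
  @4: flags [40B, align 1] → 44
  @44: seq [4B, align 1] → 48
  @48: version [4B, align 1] → 52
  @52: checksum [4B, align 1] → 56
  @56: src [8B, align 1] → 64
  @64: ttl [4B, align 1] → 68
  @68: window [2B, align 1] → 70
  size 70, align 1
80 − 70 = 10

10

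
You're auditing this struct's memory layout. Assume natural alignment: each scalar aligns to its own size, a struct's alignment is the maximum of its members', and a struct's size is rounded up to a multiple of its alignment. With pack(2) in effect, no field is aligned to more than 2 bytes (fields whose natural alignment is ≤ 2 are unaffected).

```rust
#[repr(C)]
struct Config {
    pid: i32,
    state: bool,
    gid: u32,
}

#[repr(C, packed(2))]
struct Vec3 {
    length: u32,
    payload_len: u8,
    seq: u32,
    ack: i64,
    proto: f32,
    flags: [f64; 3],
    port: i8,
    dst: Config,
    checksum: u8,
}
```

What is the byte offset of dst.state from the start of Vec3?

Config: 0..4  pid  (4B, 4-aligned); 4..5  state  (1B, 1-aligned); 5..8  -- padding (3B); 8..12  gid  (4B, 4-aligned); sizeof = 12, alignof = 4
0..4  length  (4B, 2-aligned)
4..5  payload_len  (1B, 1-aligned)
5..6  -- padding (1B)
6..10  seq  (4B, 2-aligned)
10..18  ack  (8B, 2-aligned)
18..22  proto  (4B, 2-aligned)
22..46  flags  (24B, 2-aligned)
46..47  port  (1B, 1-aligned)
47..48  -- padding (1B)
48..60  dst  (12B, 2-aligned)
within Config: state at 4
48 + 4 = 52

52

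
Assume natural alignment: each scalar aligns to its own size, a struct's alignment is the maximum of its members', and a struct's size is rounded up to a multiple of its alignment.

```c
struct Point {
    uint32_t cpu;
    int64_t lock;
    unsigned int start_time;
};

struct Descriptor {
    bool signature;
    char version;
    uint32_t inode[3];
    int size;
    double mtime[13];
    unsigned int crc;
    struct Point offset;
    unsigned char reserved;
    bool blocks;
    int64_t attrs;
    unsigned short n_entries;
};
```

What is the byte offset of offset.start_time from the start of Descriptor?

Point: cpu at 0 (size 4, align 4) → ends 4; pad 4 to align 8 for lock; lock at 8 (size 8, align 8) → ends 16; start_time at 16 (size 4, align 4) → ends 20; tail pad 4 to reach multiple of 8; total 24 bytes, alignment 8
signature at 0 (size 1, align 1) → ends 1
version at 1 (size 1, align 1) → ends 2
pad 2 to align 4 for inode
inode at 4 (size 12, align 4) → ends 16
size at 16 (size 4, align 4) → ends 20
pad 4 to align 8 for mtime
mtime at 24 (size 104, align 8) → ends 128
crc at 128 (size 4, align 4) → ends 132
pad 4 to align 8 for offset
offset at 136 (size 24, align 8) → ends 160
within Point: start_time at 16
136 + 16 = 152

152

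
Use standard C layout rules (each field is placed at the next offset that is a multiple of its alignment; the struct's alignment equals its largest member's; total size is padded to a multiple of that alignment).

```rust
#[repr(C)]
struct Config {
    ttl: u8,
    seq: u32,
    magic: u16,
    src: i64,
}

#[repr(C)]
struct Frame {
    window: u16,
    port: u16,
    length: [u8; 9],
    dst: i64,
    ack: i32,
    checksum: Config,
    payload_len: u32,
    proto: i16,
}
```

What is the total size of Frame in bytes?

Config: ttl at 0 (size 1, align 1) → ends 1; pad 3 to align 4 for seq; seq at 4 (size 4, align 4) → ends 8; magic at 8 (size 2, align 2) → ends 10; pad 6 to align 8 for src; src at 16 (size 8, align 8) → ends 24; total 24 bytes, alignment 8
window at 0 (size 2, align 2) → ends 2
port at 2 (size 2, align 2) → ends 4
length at 4 (size 9, align 1) → ends 13
pad 3 to align 8 for dst
dst at 16 (size 8, align 8) → ends 24
ack at 24 (size 4, align 4) → ends 28
pad 4 to align 8 for checksum
checksum at 32 (size 24, align 8) → ends 56
payload_len at 56 (size 4, align 4) → ends 60
proto at 60 (size 2, align 2) → ends 62
tail pad 2 to reach multiple of 8
total 64 bytes, alignment 8

64 bytes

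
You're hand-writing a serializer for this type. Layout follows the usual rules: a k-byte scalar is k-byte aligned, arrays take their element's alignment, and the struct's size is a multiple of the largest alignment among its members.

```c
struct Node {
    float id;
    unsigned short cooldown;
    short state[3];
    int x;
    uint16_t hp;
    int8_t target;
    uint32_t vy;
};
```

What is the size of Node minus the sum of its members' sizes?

0..4  id  (4B, 4-aligned)
4..6  cooldown  (2B, 2-aligned)
6..12  state  (6B, 2-aligned)
12..16  x  (4B, 4-aligned)
16..18  hp  (2B, 2-aligned)
18..19  target  (1B, 1-aligned)
19..20  -- padding (1B)
20..24  vy  (4B, 4-aligned)
sizeof = 24, alignof = 4
data bytes 23, size 24 → padding 1

1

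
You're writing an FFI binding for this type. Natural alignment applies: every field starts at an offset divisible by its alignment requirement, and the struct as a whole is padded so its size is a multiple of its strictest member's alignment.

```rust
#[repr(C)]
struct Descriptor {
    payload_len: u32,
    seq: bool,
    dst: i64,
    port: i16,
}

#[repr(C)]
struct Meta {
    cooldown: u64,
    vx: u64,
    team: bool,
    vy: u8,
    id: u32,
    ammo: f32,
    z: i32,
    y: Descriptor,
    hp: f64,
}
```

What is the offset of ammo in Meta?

Descriptor: @0: payload_len [4B, align 4] → 4; @4: seq [1B, align 1] → 5; +3 pad (align 8); @8: dst [8B, align 8] → 16; @16: port [2B, align 2] → 18; +6 tail pad (align 8); size 24, align 8
@0: cooldown [8B, align 8] → 8
@8: vx [8B, align 8] → 16
@16: team [1B, align 1] → 17
@17: vy [1B, align 1] → 18
+2 pad (align 4)
@20: id [4B, align 4] → 24
@24: ammo [4B, align 4] → 28

24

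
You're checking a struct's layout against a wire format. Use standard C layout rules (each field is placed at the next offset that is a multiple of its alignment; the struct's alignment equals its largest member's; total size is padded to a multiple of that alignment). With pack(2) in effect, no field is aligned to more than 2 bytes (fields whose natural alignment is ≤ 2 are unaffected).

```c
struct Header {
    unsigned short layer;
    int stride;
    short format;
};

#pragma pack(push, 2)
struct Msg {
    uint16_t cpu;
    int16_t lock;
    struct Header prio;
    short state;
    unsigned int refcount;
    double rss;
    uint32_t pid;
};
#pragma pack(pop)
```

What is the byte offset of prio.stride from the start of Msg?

Header: 0..2  layer  (2B, 2-aligned); 2..4  -- padding (2B); 4..8  stride  (4B, 4-aligned); 8..10  format  (2B, 2-aligned); 10..12  -- tail padding (2B); sizeof = 12, alignof = 4
0..2  cpu  (2B, 2-aligned)
2..4  lock  (2B, 2-aligned)
4..16  prio  (12B, 2-aligned)
within Header: stride at 4
4 + 4 = 8

8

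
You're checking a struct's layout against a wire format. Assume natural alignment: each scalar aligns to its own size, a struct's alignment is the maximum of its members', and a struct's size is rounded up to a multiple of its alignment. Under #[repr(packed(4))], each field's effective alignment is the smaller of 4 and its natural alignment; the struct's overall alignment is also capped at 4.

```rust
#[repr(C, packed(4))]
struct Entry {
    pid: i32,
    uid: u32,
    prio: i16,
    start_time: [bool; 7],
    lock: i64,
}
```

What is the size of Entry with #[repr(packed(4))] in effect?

0..4  pid  (4B, 4-aligned)
4..8  uid  (4B, 4-aligned)
8..10  prio  (2B, 2-aligned)
10..17  start_time  (7B, 1-aligned)
17..20  -- padding (3B)
20..28  lock  (8B, 4-aligned)
sizeof = 28, alignof = 4

28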